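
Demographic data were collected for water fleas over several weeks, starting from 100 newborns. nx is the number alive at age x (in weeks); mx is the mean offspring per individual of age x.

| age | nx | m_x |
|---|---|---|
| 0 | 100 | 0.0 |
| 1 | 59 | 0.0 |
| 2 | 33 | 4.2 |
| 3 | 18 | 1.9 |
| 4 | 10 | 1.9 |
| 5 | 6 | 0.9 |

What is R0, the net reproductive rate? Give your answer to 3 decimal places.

lx = nx/n0 = nx/100: 1, 0.59, 0.33, 0.18, 0.1, 0.06
lx·mx by age: 0, 0, 1.386, 0.342, 0.19, 0.054
R0 = Σ lx·mx = 1.972 → 1.972

1.972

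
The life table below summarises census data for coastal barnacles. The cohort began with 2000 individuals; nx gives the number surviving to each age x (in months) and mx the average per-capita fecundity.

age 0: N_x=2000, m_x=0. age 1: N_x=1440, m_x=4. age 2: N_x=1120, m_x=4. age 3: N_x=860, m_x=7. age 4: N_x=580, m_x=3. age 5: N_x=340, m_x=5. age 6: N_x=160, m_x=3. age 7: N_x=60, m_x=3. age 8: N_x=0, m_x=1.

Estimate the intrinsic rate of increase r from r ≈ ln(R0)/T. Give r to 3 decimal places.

0.902

lx = nx/n0 = nx/2000: 1, 0.72, 0.56, 0.43, 0.29, 0.17, 0.08, 0.03, 0
R0 = Σ lx·mx = 0 + 2.88 + 2.24 + 3.01 + 0.87 + 0.85 + 0.24 + 0.09 + 0 = 10.18
Σ x·lx·mx = 26.19; T = 26.19/10.18 = 2.57269…
r ≈ ln(R0)/T = ln(10.18)/2.57269… = 0.90194… → 0.902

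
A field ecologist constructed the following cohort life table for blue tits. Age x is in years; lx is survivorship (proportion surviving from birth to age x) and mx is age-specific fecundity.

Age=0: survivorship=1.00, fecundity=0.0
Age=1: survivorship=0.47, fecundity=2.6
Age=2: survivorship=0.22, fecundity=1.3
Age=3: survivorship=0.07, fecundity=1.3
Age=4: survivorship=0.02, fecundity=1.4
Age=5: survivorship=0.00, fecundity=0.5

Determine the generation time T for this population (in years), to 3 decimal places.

1.339

lx·mx: 0, 1.222, 0.286, 0.091, 0.028, 0 → R0 = 1.627
x·lx·mx: 0, 1.222, 0.572, 0.273, 0.112, 0 → Σ = 2.179
T = 2.179 / 1.627 = 1.339275… → 1.339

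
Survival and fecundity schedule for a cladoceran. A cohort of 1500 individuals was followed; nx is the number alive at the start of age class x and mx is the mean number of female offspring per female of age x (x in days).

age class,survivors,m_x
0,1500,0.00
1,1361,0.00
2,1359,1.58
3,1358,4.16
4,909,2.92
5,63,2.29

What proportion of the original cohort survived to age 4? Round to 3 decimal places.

0.606

l_4 = n_4/n_0 = 909/1500 = 0.606 → 0.606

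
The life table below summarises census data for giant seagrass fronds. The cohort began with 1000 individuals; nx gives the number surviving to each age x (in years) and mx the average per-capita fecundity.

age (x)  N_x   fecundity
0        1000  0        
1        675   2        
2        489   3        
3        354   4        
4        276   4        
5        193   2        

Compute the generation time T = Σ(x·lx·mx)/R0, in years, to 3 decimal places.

2.600

lx = nx/n0 = nx/1000: 1, 0.675, 0.489, 0.354, 0.276, 0.193
lx·mx: 0, 1.35, 1.467, 1.416, 1.104, 0.386 → R0 = 5.723
x·lx·mx: 0, 1.35, 2.934, 4.248, 4.416, 1.93 → Σ = 14.878
T = 14.878 / 5.723 = 2.599685… → 2.600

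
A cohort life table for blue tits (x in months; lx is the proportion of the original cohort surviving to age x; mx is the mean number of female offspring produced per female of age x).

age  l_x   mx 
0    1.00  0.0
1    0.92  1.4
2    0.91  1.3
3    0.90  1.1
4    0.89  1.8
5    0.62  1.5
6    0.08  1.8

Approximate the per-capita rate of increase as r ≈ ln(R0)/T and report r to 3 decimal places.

R0 = Σ lx·mx = 0 + 1.288 + 1.183 + 0.99 + 1.602 + 0.93 + 0.144 = 6.137
Σ x·lx·mx = 18.546; T = 18.546/6.137 = 3.022…
r ≈ ln(R0)/T = ln(6.137)/3.022… = 0.60038… → 0.600

0.600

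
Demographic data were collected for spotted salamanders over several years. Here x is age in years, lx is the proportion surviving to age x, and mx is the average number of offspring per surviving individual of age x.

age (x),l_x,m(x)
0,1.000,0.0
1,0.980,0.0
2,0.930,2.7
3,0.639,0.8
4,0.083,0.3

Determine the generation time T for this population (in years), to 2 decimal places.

lx·mx: 0, 0, 2.511, 0.5112, 0.0249 → R0 = 3.0471
x·lx·mx: 0, 0, 5.022, 1.5336, 0.0996 → Σ = 6.6552
T = 6.6552 / 3.0471 = 2.184109… → 2.18

2.18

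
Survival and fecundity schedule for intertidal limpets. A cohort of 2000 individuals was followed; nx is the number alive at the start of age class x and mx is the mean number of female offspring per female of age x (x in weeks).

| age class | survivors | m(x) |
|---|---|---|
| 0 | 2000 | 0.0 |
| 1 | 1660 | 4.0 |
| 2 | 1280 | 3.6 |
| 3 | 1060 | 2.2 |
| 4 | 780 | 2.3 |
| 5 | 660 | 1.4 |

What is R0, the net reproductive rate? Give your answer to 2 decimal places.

lx = nx/n0 = nx/2000: 1, 0.83, 0.64, 0.53, 0.39, 0.33
lx·mx by age: 0, 3.32, 2.304, 1.166, 0.897, 0.462
R0 = Σ lx·mx = 8.149 → 8.15

8.15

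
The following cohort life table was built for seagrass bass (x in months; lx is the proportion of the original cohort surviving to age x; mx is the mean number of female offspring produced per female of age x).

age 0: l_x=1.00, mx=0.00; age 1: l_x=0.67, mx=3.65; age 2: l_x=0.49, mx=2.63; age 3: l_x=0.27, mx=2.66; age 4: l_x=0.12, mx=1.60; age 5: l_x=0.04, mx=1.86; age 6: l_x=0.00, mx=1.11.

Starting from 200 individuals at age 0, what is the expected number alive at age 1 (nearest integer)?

Expected survivors = N0 · l_1 = 200 × 0.67 = 134 → 134

134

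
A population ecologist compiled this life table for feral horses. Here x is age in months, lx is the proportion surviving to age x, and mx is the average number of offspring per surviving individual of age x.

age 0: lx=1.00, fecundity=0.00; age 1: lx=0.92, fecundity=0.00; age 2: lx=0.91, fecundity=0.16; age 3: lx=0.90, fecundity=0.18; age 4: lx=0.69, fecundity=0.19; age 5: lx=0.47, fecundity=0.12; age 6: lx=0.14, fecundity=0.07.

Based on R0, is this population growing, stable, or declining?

R0 = Σ lx·mx = 0 + 0 + 0.1456 + 0.162 + 0.1311 + 0.0564 + 0.0098 = 0.5049
R0 < 1, so the population is declining.

declining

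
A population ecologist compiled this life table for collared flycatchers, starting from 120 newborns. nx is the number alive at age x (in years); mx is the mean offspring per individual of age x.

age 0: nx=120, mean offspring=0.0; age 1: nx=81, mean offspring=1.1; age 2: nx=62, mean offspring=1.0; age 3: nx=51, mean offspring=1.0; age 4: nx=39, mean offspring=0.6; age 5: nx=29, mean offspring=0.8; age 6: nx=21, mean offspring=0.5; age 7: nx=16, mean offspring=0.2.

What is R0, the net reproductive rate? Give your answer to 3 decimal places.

2.187

lx = nx/n0 = nx/120: 1, 0.675, 0.51667…, 0.425, 0.325, 0.24167…, 0.175, 0.13333…
lx·mx by age: 0, 0.7425, 0.516667…, 0.425, 0.195, 0.193333…, 0.0875, 0.026667…
R0 = Σ lx·mx = 2.186667… → 2.187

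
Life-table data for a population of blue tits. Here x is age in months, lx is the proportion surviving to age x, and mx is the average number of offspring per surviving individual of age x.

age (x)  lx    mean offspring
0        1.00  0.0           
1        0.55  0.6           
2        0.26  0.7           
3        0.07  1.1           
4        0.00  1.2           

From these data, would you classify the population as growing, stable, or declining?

declining

R0 = Σ lx·mx = 0 + 0.33 + 0.182 + 0.077 + 0 = 0.589
R0 < 1, so the population is declining.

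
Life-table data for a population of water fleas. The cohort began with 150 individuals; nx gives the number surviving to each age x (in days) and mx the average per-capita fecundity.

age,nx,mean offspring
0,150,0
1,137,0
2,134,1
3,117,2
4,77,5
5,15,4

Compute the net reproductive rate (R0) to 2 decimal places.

lx = nx/n0 = nx/150: 1, 0.91333…, 0.89333…, 0.78, 0.51333…, 0.1
lx·mx by age: 0, 0, 0.893333…, 1.56, 2.566667…, 0.4
R0 = Σ lx·mx = 5.42… → 5.42

5.42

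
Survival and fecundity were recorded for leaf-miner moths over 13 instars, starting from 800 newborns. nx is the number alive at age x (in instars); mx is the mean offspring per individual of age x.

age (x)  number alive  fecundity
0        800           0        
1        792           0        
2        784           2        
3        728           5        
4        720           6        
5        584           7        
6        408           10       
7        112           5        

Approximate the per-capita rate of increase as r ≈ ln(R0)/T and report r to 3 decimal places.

0.712

lx = nx/n0 = nx/800: 1, 0.99, 0.98, 0.91, 0.9, 0.73, 0.51, 0.14
R0 = Σ lx·mx = 0 + 0 + 1.96 + 4.55 + 5.4 + 5.11 + 5.1 + 0.7 = 22.82
Σ x·lx·mx = 100.22; T = 100.22/22.82 = 4.39176…
r ≈ ln(R0)/T = ln(22.82)/4.39176… = 0.71216… → 0.712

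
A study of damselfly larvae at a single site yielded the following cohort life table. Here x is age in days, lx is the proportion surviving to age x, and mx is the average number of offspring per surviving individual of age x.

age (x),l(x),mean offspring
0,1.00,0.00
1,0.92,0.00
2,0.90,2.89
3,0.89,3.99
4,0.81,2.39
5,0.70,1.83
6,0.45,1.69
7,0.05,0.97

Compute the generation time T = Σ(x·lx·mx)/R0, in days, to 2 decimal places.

lx·mx: 0, 0, 2.601, 3.5511, 1.9359, 1.281, 0.7605, 0.0485 → R0 = 10.178
x·lx·mx: 0, 0, 5.202, 10.6533, 7.7436, 6.405, 4.563, 0.3395 → Σ = 34.9064
T = 34.9064 / 10.178 = 3.429593… → 3.43

3.43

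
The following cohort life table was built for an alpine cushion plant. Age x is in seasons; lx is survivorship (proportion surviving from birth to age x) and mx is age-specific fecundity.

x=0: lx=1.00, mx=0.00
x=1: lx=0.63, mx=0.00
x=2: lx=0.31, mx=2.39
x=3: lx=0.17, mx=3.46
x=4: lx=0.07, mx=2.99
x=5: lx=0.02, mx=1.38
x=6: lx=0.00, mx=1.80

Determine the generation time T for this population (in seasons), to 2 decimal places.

2.70

lx·mx: 0, 0, 0.7409, 0.5882, 0.2093, 0.0276, 0 → R0 = 1.566
x·lx·mx: 0, 0, 1.4818, 1.7646, 0.8372, 0.138, 0 → Σ = 4.2216
T = 4.2216 / 1.566 = 2.695785… → 2.70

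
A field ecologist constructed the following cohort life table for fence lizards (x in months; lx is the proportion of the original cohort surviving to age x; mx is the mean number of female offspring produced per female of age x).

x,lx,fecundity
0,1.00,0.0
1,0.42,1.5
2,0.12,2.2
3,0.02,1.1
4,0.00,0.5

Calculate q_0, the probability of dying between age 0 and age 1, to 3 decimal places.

0.580

q_0 = (l_0 − l_1) / l_0 = (1 − 0.42) / 1
     = 0.58 / 1 = 0.58 → 0.580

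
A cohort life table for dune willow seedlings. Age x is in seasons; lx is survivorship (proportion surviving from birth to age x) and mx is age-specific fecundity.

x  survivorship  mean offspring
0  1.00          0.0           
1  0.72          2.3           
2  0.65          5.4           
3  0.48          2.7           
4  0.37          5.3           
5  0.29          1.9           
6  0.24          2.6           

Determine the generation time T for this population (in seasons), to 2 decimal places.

lx·mx: 0, 1.656, 3.51, 1.296, 1.961, 0.551, 0.624 → R0 = 9.598
x·lx·mx: 0, 1.656, 7.02, 3.888, 7.844, 2.755, 3.744 → Σ = 26.907
T = 26.907 / 9.598 = 2.803397… → 2.80

2.80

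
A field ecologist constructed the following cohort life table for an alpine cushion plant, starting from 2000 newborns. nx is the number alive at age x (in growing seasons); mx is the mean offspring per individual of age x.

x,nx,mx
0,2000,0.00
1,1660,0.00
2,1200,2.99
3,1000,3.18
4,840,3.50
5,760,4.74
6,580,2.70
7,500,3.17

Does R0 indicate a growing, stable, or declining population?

lx = nx/n0 = nx/2000: 1, 0.83, 0.6, 0.5, 0.42, 0.38, 0.29, 0.25
R0 = Σ lx·mx = 0 + 0 + 1.794 + 1.59 + 1.47 + 1.8012 + 0.783 + 0.7925 = 8.2307
R0 > 1, so the population is growing.

growing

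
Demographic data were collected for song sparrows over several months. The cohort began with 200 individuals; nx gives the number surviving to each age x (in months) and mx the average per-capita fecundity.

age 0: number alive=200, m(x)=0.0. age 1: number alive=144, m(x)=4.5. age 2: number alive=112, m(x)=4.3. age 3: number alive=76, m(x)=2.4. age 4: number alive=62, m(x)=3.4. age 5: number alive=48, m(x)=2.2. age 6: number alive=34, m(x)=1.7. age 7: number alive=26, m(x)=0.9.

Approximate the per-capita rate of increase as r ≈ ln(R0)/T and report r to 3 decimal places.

lx = nx/n0 = nx/200: 1, 0.72, 0.56, 0.38, 0.31, 0.24, 0.17, 0.13
R0 = Σ lx·mx = 0 + 3.24 + 2.408 + 0.912 + 1.054 + 0.528 + 0.289 + 0.117 = 8.548
Σ x·lx·mx = 20.201; T = 20.201/8.548 = 2.36324…
r ≈ ln(R0)/T = ln(8.548)/2.36324… = 0.90795… → 0.908

0.908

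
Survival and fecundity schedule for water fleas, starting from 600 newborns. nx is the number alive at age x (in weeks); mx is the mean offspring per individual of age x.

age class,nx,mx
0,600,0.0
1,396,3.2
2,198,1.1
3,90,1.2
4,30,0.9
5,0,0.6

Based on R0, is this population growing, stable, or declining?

growing

lx = nx/n0 = nx/600: 1, 0.66, 0.33, 0.15, 0.05, 0
R0 = Σ lx·mx = 0 + 2.112 + 0.363 + 0.18 + 0.045 + 0 = 2.7
R0 > 1, so the population is growing.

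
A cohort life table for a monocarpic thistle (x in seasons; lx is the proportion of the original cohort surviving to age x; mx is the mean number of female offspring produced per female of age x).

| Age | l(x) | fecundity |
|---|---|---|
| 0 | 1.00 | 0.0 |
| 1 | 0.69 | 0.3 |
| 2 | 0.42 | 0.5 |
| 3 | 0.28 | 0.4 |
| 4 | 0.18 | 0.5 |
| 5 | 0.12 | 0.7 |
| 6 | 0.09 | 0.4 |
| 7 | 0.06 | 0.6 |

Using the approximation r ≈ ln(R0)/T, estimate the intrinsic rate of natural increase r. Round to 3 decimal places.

-0.089

R0 = Σ lx·mx = 0 + 0.207 + 0.21 + 0.112 + 0.09 + 0.084 + 0.036 + 0.036 = 0.775
Σ x·lx·mx = 2.211; T = 2.211/0.775 = 2.8529…
r ≈ ln(R0)/T = ln(0.775)/2.8529… = -0.08934… → -0.089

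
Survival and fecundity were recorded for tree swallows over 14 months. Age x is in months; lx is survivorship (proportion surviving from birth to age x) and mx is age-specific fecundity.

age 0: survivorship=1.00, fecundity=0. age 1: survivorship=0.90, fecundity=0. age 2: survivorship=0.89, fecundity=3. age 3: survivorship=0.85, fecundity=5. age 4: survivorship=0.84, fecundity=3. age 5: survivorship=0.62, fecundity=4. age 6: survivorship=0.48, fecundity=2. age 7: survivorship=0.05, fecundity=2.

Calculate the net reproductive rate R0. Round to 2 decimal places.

lx·mx by age: 0, 0, 2.67, 4.25, 2.52, 2.48, 0.96, 0.1
R0 = Σ lx·mx = 12.98 → 12.98

12.98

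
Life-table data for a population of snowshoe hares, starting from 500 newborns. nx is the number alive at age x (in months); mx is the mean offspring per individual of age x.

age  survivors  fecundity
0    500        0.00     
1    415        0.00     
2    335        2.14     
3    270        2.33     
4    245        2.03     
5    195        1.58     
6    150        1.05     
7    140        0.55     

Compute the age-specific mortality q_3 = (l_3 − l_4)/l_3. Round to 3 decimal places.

0.093

lx = nx/n0 = nx/500: 1, 0.83, 0.67, 0.54, 0.49, 0.39, 0.3, 0.28
q_3 = (l_3 − l_4) / l_3 = (0.54 − 0.49) / 0.54
     = 0.05 / 0.54 = 0.092593… → 0.093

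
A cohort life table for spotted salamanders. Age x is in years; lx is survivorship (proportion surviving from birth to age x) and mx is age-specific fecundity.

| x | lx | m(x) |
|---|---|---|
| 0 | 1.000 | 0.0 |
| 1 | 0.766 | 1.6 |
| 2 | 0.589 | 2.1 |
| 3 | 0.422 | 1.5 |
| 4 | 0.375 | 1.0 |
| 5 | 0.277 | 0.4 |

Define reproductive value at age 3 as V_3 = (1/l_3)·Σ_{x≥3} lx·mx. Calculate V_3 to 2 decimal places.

2.65

lx·mx for x ≥ 3: 0.633, 0.375, 0.1108 → sum = 1.1188
V_3 = 1.1188 / l_3 = 1.1188 / 0.422 = 2.651185… → 2.65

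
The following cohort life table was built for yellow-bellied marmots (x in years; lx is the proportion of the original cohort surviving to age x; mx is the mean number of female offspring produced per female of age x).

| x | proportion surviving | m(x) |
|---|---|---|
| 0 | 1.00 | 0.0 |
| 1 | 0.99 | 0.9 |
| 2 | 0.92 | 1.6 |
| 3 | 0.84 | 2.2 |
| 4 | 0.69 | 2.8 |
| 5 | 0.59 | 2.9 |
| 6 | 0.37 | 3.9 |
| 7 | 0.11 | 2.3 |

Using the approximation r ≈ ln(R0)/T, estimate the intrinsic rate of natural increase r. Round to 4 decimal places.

R0 = Σ lx·mx = 0 + 0.891 + 1.472 + 1.848 + 1.932 + 1.711 + 1.443 + 0.253 = 9.55
Σ x·lx·mx = 36.091; T = 36.091/9.55 = 3.77916…
r ≈ ln(R0)/T = ln(9.55)/3.77916… = 0.597101… → 0.5971

0.5971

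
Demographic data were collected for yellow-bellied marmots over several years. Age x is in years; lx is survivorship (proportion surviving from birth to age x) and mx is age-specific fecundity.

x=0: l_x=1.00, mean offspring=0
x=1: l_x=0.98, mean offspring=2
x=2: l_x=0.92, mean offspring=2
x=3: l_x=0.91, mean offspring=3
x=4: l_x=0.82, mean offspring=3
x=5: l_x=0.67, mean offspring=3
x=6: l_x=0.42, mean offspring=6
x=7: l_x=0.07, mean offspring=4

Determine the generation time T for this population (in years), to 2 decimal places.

lx·mx: 0, 1.96, 1.84, 2.73, 2.46, 2.01, 2.52, 0.28 → R0 = 13.8
x·lx·mx: 0, 1.96, 3.68, 8.19, 9.84, 10.05, 15.12, 1.96 → Σ = 50.8
T = 50.8 / 13.8 = 3.681159… → 3.68

3.68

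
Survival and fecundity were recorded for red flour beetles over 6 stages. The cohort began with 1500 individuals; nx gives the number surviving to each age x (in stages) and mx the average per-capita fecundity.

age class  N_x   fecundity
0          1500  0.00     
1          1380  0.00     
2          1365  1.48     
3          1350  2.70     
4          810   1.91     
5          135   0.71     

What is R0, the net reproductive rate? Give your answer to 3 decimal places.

4.872

lx = nx/n0 = nx/1500: 1, 0.92, 0.91, 0.9, 0.54, 0.09
lx·mx by age: 0, 0, 1.3468, 2.43, 1.0314, 0.0639
R0 = Σ lx·mx = 4.8721 → 4.872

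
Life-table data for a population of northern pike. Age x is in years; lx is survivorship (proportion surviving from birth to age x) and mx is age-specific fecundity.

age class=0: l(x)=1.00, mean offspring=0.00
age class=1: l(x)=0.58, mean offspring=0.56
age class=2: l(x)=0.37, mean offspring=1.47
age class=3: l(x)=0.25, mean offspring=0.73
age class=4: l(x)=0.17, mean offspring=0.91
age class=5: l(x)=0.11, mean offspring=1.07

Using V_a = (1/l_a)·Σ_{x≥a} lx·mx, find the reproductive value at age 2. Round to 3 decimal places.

lx·mx for x ≥ 2: 0.5439, 0.1825, 0.1547, 0.1177 → sum = 0.9988
V_2 = 0.9988 / l_2 = 0.9988 / 0.37 = 2.699459… → 2.699

2.699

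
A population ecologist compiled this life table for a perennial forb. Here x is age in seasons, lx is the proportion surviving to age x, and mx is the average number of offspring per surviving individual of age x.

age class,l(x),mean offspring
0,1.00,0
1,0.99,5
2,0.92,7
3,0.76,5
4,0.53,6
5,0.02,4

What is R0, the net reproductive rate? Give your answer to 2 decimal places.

18.45

lx·mx by age: 0, 4.95, 6.44, 3.8, 3.18, 0.08
R0 = Σ lx·mx = 18.45 → 18.45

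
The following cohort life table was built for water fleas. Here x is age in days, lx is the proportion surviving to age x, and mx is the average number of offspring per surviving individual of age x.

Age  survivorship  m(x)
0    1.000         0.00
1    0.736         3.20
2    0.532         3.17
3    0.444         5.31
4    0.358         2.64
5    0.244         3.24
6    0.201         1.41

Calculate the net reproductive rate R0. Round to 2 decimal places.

lx·mx by age: 0, 2.3552, 1.68644, 2.35764, 0.94512, 0.79056, 0.28341
R0 = Σ lx·mx = 8.41837 → 8.42

8.42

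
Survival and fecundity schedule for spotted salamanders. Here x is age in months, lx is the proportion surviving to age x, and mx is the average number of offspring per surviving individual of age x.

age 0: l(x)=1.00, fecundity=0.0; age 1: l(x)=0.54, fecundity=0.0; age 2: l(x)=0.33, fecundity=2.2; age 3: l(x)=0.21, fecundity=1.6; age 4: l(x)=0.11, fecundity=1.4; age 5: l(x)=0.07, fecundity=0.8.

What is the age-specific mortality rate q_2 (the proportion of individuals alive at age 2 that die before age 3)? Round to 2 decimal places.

0.36

q_2 = (l_2 − l_3) / l_2 = (0.33 − 0.21) / 0.33
     = 0.12 / 0.33 = 0.363636… → 0.36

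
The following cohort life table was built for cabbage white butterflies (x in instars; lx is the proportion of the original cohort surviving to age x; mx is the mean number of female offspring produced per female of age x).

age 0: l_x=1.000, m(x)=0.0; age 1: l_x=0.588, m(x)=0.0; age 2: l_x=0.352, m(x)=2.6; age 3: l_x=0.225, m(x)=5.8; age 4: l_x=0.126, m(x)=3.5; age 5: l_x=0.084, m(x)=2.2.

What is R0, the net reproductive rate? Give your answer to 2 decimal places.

2.85

lx·mx by age: 0, 0, 0.9152, 1.305, 0.441, 0.1848
R0 = Σ lx·mx = 2.846 → 2.85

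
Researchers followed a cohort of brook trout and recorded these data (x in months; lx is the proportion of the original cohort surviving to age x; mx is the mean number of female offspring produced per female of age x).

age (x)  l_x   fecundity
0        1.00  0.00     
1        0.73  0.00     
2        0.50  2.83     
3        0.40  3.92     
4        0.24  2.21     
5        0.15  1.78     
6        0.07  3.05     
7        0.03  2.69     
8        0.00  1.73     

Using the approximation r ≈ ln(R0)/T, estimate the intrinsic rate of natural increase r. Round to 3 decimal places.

0.446

R0 = Σ lx·mx = 0 + 0 + 1.415 + 1.568 + 0.5304 + 0.267 + 0.2135 + 0.0807 + 0 = 4.0746
Σ x·lx·mx = 12.8365; T = 12.8365/4.0746 = 3.15037…
r ≈ ln(R0)/T = ln(4.0746)/3.15037… = 0.44591… → 0.446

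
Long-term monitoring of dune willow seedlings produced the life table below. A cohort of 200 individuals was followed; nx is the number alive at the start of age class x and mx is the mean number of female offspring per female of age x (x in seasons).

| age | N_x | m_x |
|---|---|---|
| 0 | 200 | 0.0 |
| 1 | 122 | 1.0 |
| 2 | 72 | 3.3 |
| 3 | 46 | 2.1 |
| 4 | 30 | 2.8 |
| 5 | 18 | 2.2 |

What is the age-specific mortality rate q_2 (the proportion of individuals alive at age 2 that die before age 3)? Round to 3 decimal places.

lx = nx/n0 = nx/200: 1, 0.61, 0.36, 0.23, 0.15, 0.09
q_2 = (l_2 − l_3) / l_2 = (0.36 − 0.23) / 0.36
     = 0.13 / 0.36 = 0.361111… → 0.361

0.361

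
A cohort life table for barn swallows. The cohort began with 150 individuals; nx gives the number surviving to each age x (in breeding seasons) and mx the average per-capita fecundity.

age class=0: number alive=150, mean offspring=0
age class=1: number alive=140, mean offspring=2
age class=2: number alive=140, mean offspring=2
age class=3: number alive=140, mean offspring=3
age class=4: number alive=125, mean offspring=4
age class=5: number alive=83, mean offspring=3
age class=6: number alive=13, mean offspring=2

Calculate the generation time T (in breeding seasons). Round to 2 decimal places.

3.13

lx = nx/n0 = nx/150: 1, 0.93333…, 0.93333…, 0.93333…, 0.83333…, 0.55333…, 0.08667…
lx·mx: 0, 1.866667…, 1.866667…, 2.8…, 3.333333…, 1.66…, 0.173333… → R0 = 11.7…
x·lx·mx: 0, 1.866667…, 3.733333…, 8.4…, 13.333333…, 8.3…, 1.04… → Σ = 36.673333…
T = 36.673333… / 11.7… = 3.134473… → 3.13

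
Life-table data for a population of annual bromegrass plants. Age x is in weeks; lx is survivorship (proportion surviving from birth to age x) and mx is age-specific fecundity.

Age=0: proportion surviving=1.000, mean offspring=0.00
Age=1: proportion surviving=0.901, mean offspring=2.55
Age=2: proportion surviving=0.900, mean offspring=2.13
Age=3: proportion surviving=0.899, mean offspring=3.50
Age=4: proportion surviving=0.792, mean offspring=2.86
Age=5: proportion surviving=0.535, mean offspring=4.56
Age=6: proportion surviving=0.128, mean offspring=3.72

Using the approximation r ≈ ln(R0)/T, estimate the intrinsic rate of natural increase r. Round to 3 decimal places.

0.799

R0 = Σ lx·mx = 0 + 2.29755 + 1.917 + 3.1465 + 2.26512 + 2.4396 + 0.47616 = 12.54193
Σ x·lx·mx = 39.68649; T = 39.68649/12.54193 = 3.1643…
r ≈ ln(R0)/T = ln(12.54193)/3.1643… = 0.79925… → 0.799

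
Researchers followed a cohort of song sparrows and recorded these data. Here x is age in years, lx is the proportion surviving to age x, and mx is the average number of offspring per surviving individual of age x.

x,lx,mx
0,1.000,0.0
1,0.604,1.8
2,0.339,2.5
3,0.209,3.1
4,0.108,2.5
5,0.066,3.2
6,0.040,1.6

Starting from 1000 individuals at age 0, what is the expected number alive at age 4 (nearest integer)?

108

Expected survivors = N0 · l_4 = 1000 × 0.108 = 108 → 108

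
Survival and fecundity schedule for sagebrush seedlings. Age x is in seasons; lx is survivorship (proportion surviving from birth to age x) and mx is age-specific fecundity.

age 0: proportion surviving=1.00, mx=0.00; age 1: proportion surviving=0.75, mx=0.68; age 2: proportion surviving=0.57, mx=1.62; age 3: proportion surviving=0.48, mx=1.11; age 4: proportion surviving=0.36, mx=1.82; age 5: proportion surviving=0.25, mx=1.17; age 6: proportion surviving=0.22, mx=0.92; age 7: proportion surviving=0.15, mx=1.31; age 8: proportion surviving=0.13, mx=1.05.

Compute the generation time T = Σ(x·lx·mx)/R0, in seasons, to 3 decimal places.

3.398

lx·mx: 0, 0.51, 0.9234, 0.5328, 0.6552, 0.2925, 0.2024, 0.1965, 0.1365 → R0 = 3.4493
x·lx·mx: 0, 0.51, 1.8468, 1.5984, 2.6208, 1.4625, 1.2144, 1.3755, 1.092 → Σ = 11.7204
T = 11.7204 / 3.4493 = 3.397907… → 3.398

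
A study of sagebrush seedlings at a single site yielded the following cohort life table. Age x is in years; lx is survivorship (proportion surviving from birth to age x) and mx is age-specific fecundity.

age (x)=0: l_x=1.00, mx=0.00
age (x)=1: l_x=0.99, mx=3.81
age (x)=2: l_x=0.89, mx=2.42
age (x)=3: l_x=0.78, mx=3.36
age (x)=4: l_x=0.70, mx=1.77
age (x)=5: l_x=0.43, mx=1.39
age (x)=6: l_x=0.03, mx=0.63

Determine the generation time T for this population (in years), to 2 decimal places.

lx·mx: 0, 3.7719, 2.1538, 2.6208, 1.239, 0.5977, 0.0189 → R0 = 10.4021
x·lx·mx: 0, 3.7719, 4.3076, 7.8624, 4.956, 2.9885, 0.1134 → Σ = 23.9998
T = 23.9998 / 10.4021 = 2.307207… → 2.31

2.31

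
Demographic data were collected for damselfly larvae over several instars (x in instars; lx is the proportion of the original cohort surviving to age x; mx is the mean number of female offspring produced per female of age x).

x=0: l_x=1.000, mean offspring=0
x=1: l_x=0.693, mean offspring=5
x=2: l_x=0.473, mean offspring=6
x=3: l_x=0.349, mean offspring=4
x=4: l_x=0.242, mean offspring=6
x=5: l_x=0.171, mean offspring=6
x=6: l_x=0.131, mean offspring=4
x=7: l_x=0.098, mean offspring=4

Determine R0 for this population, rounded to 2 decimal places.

11.09

lx·mx by age: 0, 3.465, 2.838, 1.396, 1.452, 1.026, 0.524, 0.392
R0 = Σ lx·mx = 11.093 → 11.09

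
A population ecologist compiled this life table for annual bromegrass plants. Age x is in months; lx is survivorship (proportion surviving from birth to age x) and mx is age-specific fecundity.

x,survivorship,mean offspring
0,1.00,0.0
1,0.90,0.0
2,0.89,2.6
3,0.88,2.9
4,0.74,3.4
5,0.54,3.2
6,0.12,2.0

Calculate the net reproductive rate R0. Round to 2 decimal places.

9.35

lx·mx by age: 0, 0, 2.314, 2.552, 2.516, 1.728, 0.24
R0 = Σ lx·mx = 9.35 → 9.35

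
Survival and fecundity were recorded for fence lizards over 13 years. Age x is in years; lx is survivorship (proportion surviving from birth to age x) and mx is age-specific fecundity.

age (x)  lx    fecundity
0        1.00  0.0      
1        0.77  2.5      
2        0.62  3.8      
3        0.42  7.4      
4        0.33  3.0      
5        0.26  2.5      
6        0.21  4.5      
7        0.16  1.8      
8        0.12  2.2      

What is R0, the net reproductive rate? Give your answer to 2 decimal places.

10.53

lx·mx by age: 0, 1.925, 2.356, 3.108, 0.99, 0.65, 0.945, 0.288, 0.264
R0 = Σ lx·mx = 10.526 → 10.53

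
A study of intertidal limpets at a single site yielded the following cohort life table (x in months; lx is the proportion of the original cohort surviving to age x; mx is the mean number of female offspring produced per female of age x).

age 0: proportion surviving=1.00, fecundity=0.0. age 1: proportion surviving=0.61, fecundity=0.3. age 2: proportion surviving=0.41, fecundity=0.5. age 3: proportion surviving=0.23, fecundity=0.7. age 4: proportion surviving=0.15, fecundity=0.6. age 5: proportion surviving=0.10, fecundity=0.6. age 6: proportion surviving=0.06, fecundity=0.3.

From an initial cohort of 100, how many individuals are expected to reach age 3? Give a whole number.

Expected survivors = N0 · l_3 = 100 × 0.23 = 23 → 23

23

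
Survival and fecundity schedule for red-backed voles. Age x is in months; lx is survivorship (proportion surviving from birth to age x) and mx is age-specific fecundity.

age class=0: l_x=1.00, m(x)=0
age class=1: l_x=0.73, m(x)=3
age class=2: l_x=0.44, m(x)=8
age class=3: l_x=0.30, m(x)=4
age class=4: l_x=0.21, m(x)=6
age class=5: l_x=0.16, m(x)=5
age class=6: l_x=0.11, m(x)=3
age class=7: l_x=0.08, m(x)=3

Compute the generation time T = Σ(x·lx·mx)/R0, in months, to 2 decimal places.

lx·mx: 0, 2.19, 3.52, 1.2, 1.26, 0.8, 0.33, 0.24 → R0 = 9.54
x·lx·mx: 0, 2.19, 7.04, 3.6, 5.04, 4, 1.98, 1.68 → Σ = 25.53
T = 25.53 / 9.54 = 2.676101… → 2.68

2.68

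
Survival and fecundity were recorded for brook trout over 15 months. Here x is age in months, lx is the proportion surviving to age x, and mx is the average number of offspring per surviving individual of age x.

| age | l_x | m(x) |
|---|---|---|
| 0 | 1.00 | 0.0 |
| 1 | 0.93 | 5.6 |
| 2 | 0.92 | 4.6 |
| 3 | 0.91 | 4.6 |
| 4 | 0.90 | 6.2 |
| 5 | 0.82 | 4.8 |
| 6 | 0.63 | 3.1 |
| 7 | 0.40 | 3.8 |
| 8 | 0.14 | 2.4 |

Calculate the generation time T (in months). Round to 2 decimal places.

lx·mx: 0, 5.208, 4.232, 4.186, 5.58, 3.936, 1.953, 1.52, 0.336 → R0 = 26.951
x·lx·mx: 0, 5.208, 8.464, 12.558, 22.32, 19.68, 11.718, 10.64, 2.688 → Σ = 93.276
T = 93.276 / 26.951 = 3.460948… → 3.46

3.46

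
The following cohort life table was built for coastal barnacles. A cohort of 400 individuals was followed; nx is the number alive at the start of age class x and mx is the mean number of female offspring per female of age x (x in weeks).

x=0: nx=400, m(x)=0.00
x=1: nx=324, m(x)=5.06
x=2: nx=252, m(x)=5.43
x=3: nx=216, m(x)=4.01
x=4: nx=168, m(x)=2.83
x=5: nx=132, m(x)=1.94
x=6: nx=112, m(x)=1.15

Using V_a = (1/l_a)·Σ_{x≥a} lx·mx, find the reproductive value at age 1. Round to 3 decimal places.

lx = nx/n0 = nx/400: 1, 0.81, 0.63, 0.54, 0.42, 0.33, 0.28
lx·mx for x ≥ 1: 4.0986, 3.4209, 2.1654, 1.1886, 0.6402, 0.322 → sum = 11.8357
V_1 = 11.8357 / l_1 = 11.8357 / 0.81 = 14.611975… → 14.612

14.612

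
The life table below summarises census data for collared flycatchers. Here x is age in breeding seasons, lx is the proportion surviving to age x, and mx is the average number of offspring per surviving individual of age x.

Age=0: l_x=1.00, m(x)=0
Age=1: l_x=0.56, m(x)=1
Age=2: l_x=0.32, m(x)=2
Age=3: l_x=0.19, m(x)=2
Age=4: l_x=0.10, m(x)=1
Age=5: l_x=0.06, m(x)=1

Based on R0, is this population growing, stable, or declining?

R0 = Σ lx·mx = 0 + 0.56 + 0.64 + 0.38 + 0.1 + 0.06 = 1.74
R0 > 1, so the population is growing.

growing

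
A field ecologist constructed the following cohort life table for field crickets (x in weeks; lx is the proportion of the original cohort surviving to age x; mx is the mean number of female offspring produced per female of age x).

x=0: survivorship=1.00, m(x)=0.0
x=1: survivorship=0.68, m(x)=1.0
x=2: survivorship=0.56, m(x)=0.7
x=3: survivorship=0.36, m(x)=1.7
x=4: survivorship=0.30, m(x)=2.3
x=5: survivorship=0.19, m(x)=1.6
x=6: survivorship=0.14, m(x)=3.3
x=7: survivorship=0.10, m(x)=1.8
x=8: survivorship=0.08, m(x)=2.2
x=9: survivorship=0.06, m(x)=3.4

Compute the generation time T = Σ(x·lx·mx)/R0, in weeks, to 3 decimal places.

lx·mx: 0, 0.68, 0.392, 0.612, 0.69, 0.304, 0.462, 0.18, 0.176, 0.204 → R0 = 3.7
x·lx·mx: 0, 0.68, 0.784, 1.836, 2.76, 1.52, 2.772, 1.26, 1.408, 1.836 → Σ = 14.856
T = 14.856 / 3.7 = 4.015135… → 4.015

4.015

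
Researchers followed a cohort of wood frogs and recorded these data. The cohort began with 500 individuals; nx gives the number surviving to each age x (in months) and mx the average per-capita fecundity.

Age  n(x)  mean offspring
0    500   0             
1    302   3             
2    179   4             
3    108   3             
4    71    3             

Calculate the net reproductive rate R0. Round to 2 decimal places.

lx = nx/n0 = nx/500: 1, 0.604, 0.358, 0.216, 0.142
lx·mx by age: 0, 1.812, 1.432, 0.648, 0.426
R0 = Σ lx·mx = 4.318 → 4.32

4.32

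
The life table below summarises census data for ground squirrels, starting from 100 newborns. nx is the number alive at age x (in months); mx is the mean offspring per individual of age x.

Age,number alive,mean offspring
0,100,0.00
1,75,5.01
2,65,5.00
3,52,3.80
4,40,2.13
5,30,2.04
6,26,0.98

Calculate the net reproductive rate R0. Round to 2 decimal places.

lx = nx/n0 = nx/100: 1, 0.75, 0.65, 0.52, 0.4, 0.3, 0.26
lx·mx by age: 0, 3.7575, 3.25, 1.976, 0.852, 0.612, 0.2548
R0 = Σ lx·mx = 10.7023 → 10.70

10.70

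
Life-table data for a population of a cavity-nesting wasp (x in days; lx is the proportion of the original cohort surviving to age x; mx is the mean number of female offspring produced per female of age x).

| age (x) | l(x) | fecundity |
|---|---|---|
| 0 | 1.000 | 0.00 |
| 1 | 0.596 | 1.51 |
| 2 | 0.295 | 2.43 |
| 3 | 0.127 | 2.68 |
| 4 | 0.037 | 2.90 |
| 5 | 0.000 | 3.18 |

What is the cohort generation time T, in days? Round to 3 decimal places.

1.833

lx·mx: 0, 0.89996, 0.71685, 0.34036, 0.1073, 0 → R0 = 2.06447
x·lx·mx: 0, 0.89996, 1.4337, 1.02108, 0.4292, 0 → Σ = 3.78394
T = 3.78394 / 2.06447 = 1.832887… → 1.833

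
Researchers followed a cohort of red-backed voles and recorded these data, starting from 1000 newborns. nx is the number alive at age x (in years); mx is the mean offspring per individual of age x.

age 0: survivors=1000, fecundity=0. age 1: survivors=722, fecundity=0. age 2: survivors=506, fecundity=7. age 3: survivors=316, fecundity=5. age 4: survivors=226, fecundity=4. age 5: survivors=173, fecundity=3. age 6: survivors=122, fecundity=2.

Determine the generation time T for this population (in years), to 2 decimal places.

2.87

lx = nx/n0 = nx/1000: 1, 0.722, 0.506, 0.316, 0.226, 0.173, 0.122
lx·mx: 0, 0, 3.542, 1.58, 0.904, 0.519, 0.244 → R0 = 6.789
x·lx·mx: 0, 0, 7.084, 4.74, 3.616, 2.595, 1.464 → Σ = 19.499
T = 19.499 / 6.789 = 2.872146… → 2.87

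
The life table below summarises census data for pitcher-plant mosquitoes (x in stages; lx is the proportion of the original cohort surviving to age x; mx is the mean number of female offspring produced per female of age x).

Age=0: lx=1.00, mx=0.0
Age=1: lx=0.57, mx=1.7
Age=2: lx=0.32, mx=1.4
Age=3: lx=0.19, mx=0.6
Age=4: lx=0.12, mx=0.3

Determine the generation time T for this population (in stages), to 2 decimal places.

lx·mx: 0, 0.969, 0.448, 0.114, 0.036 → R0 = 1.567
x·lx·mx: 0, 0.969, 0.896, 0.342, 0.144 → Σ = 2.351
T = 2.351 / 1.567 = 1.500319… → 1.50

1.50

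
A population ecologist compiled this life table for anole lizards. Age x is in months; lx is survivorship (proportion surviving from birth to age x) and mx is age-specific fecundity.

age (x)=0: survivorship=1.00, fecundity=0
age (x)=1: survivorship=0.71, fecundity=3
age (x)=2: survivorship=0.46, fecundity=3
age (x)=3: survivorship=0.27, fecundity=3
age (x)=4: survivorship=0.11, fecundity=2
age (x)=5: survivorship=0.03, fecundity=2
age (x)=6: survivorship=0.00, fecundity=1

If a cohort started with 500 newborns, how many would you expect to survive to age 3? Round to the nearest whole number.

Expected survivors = N0 · l_3 = 500 × 0.27 = 135 → 135

135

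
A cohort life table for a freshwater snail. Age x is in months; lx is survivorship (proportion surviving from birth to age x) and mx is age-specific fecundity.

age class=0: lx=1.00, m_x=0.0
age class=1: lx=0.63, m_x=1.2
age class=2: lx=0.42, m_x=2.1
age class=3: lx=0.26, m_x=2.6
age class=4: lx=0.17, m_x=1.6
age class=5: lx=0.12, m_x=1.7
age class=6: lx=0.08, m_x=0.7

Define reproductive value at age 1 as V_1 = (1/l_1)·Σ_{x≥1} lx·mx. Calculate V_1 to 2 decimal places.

lx·mx for x ≥ 1: 0.756, 0.882, 0.676, 0.272, 0.204, 0.056 → sum = 2.846
V_1 = 2.846 / l_1 = 2.846 / 0.63 = 4.51746… → 4.52

4.52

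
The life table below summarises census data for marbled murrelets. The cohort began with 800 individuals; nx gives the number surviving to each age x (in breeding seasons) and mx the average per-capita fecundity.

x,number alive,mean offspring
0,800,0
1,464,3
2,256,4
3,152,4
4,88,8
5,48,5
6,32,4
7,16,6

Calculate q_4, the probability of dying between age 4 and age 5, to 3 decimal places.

0.455

lx = nx/n0 = nx/800: 1, 0.58, 0.32, 0.19, 0.11, 0.06, 0.04, 0.02
q_4 = (l_4 − l_5) / l_4 = (0.11 − 0.06) / 0.11
     = 0.05 / 0.11 = 0.454545… → 0.455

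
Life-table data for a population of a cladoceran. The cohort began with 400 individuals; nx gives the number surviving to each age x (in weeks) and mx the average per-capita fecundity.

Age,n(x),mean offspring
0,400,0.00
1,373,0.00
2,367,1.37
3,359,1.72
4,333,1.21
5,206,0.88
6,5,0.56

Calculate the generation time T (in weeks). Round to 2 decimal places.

3.16

lx = nx/n0 = nx/400: 1, 0.9325, 0.9175, 0.8975, 0.8325, 0.515, 0.0125
lx·mx: 0, 0, 1.256975, 1.5437, 1.007325, 0.4532, 0.007 → R0 = 4.2682
x·lx·mx: 0, 0, 2.51395, 4.6311, 4.0293, 2.266, 0.042 → Σ = 13.48235
T = 13.48235 / 4.2682 = 3.158791… → 3.16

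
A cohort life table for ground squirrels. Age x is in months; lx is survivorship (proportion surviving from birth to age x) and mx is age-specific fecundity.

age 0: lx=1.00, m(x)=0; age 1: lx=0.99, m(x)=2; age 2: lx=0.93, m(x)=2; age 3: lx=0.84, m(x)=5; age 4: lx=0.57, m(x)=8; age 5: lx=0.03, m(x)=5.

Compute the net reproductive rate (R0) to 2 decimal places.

12.75

lx·mx by age: 0, 1.98, 1.86, 4.2, 4.56, 0.15
R0 = Σ lx·mx = 12.75 → 12.75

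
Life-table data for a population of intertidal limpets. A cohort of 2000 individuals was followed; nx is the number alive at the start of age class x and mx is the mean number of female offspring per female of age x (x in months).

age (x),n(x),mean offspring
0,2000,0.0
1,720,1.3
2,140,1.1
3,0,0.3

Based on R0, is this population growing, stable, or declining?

lx = nx/n0 = nx/2000: 1, 0.36, 0.07, 0
R0 = Σ lx·mx = 0 + 0.468 + 0.077 + 0 = 0.545
R0 < 1, so the population is declining.

declining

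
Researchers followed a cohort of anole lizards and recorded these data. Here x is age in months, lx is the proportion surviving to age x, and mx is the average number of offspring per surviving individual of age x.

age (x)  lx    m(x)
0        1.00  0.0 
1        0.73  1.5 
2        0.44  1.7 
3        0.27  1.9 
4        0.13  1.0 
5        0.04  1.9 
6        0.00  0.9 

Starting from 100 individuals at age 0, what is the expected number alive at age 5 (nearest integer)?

4

Expected survivors = N0 · l_5 = 100 × 0.04 = 4 → 4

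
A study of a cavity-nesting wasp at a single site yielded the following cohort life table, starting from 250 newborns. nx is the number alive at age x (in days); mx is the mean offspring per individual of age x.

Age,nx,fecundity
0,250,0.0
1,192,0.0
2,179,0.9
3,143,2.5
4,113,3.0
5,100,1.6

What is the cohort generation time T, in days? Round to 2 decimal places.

lx = nx/n0 = nx/250: 1, 0.768, 0.716, 0.572, 0.452, 0.4
lx·mx: 0, 0, 0.6444, 1.43, 1.356, 0.64 → R0 = 4.0704
x·lx·mx: 0, 0, 1.2888, 4.29, 5.424, 3.2 → Σ = 14.2028
T = 14.2028 / 4.0704 = 3.489289… → 3.49

3.49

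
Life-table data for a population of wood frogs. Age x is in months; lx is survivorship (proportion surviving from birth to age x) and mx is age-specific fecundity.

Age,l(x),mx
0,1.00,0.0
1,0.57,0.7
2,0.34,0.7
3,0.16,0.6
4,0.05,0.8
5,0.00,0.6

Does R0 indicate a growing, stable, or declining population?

declining

R0 = Σ lx·mx = 0 + 0.399 + 0.238 + 0.096 + 0.04 + 0 = 0.773
R0 < 1, so the population is declining.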